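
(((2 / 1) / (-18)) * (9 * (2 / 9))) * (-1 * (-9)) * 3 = -6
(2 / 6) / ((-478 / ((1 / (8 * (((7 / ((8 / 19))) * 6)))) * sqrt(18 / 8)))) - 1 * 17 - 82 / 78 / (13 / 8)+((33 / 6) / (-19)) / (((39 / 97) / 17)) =-3853206925 / 128928072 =-29.89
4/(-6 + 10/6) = -0.92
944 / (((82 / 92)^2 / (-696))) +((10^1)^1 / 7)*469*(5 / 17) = -23628835978 / 28577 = -826848.02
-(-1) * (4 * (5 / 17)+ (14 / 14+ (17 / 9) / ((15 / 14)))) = 9041 / 2295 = 3.94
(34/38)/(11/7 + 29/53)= 6307/14934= 0.42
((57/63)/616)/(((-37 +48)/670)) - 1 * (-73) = 5200169/71148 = 73.09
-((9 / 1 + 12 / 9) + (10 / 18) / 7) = -656 / 63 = -10.41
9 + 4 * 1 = 13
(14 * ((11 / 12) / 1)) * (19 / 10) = 24.38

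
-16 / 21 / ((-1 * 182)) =8 / 1911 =0.00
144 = 144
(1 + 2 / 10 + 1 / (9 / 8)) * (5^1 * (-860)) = -80840 / 9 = -8982.22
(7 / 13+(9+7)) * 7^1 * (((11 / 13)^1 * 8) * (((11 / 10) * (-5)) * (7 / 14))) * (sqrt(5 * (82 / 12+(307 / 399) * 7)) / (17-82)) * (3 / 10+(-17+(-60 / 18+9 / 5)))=-19922287 * sqrt(794010) / 3756870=-4725.26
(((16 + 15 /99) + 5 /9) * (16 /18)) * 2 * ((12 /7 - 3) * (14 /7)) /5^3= -52928 /86625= -0.61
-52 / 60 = -13 / 15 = -0.87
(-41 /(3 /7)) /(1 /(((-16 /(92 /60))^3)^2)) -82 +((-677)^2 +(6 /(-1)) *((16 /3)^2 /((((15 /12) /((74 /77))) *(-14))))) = -147262989952887551581 /1196870162565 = -123040071.14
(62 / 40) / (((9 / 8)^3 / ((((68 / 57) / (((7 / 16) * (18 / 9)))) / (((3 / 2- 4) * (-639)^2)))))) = -4317184 / 2969218439775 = -0.00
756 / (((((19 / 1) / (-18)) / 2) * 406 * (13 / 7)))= -13608 / 7163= -1.90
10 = 10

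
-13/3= -4.33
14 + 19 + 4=37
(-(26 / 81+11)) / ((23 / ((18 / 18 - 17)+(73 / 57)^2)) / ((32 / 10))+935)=-136904432 / 11300879673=-0.01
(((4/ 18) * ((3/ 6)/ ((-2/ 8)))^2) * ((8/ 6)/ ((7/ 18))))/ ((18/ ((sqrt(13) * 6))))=64 * sqrt(13)/ 63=3.66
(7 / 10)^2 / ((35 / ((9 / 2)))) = 63 / 1000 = 0.06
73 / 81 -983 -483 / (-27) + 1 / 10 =-964.11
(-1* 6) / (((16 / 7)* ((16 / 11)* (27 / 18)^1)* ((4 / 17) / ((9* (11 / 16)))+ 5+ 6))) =-129591 / 1188928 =-0.11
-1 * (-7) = 7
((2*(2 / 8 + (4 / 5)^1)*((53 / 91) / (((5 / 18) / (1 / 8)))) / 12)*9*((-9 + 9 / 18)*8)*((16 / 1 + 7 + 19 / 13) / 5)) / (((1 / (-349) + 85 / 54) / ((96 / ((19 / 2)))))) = -10497052235232 / 11885115125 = -883.21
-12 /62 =-0.19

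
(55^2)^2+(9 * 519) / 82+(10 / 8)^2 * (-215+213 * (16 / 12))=6002918093 / 656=9150789.78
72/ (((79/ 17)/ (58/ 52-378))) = -5996988/ 1027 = -5839.33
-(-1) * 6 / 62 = 3 / 31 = 0.10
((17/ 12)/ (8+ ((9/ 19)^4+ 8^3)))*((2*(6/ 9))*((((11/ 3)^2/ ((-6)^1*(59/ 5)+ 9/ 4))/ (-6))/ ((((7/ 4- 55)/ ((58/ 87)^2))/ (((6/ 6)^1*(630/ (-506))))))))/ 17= 8027773600/ 110614219787890107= 0.00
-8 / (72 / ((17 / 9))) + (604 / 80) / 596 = -190409 / 965520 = -0.20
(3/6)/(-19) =-1/38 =-0.03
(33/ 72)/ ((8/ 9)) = 33/ 64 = 0.52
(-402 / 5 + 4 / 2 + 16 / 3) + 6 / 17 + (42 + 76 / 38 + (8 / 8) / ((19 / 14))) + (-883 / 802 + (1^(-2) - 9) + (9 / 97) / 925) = -2585385700453 / 69728707050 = -37.08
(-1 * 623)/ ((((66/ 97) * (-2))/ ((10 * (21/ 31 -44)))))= -198335.37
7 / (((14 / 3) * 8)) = 3 / 16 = 0.19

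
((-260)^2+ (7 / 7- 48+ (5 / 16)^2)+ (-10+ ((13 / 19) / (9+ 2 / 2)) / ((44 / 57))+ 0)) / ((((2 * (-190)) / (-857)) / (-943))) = -768558117121513 / 5350400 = -143644983.01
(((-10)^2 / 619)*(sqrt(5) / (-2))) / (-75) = 0.00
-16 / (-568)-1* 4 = -282 / 71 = -3.97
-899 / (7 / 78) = -70122 / 7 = -10017.43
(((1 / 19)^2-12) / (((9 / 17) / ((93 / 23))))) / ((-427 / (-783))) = -9765837 / 58121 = -168.03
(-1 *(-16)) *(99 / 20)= 396 / 5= 79.20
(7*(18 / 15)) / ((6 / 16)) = 112 / 5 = 22.40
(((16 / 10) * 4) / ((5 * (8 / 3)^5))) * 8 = 243 / 3200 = 0.08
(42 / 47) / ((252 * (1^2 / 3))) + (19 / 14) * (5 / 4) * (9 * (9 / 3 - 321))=-6389401 / 1316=-4855.17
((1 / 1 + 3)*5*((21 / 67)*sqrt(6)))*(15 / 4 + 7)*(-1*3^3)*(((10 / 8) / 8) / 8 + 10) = -312686325*sqrt(6) / 17152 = -44654.96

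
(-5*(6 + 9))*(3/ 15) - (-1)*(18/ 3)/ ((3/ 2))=-11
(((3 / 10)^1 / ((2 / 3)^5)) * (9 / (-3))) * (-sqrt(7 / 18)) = 729 * sqrt(14) / 640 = 4.26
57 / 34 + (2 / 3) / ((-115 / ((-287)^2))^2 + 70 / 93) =41372878983503 / 16147513960630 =2.56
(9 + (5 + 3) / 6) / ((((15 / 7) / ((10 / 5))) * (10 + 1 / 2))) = 124 / 135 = 0.92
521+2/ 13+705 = 15940/ 13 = 1226.15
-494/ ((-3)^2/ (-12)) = 1976/ 3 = 658.67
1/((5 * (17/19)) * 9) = 19/765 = 0.02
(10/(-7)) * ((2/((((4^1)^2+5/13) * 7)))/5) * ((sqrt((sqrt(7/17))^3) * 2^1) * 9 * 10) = -3120 * 17^(1/4) * 7^(3/4)/59143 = -0.46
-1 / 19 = -0.05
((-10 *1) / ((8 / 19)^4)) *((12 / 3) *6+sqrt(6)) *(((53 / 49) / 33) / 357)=-34535065 / 49260288 - 34535065 *sqrt(6) / 1182246912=-0.77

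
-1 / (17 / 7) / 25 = -7 / 425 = -0.02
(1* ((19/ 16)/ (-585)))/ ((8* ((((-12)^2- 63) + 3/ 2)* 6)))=-19/ 37065600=-0.00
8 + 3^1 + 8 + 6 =25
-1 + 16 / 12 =0.33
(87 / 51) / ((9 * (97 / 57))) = 551 / 4947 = 0.11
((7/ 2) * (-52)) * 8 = -1456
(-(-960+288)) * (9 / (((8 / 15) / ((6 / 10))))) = 6804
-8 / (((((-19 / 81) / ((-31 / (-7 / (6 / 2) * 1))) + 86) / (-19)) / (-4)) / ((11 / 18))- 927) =2798928 / 323678077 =0.01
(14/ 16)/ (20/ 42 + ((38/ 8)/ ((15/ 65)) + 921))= 147/ 158266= 0.00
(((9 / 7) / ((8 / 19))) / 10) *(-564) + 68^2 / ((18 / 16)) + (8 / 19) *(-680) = 87421339 / 23940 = 3651.69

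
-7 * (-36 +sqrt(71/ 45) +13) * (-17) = -2737 +119 * sqrt(355)/ 15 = -2587.52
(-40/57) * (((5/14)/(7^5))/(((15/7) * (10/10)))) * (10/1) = -200/2873997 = -0.00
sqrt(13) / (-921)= -sqrt(13) / 921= -0.00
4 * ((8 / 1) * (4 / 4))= 32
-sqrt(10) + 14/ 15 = 14/ 15 - sqrt(10) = -2.23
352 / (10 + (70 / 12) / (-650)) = 274560 / 7793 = 35.23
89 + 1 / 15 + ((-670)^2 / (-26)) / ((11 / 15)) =-50310202 / 2145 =-23454.64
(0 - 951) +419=-532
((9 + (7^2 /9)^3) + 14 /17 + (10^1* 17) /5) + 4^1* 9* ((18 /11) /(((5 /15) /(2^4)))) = 413446390 /136323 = 3032.84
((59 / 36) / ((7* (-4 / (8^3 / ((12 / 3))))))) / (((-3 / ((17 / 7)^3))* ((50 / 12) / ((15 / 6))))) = 2318936 / 108045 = 21.46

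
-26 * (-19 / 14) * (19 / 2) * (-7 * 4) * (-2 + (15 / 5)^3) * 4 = -938600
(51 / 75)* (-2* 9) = -306 / 25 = -12.24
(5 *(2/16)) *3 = 15/8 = 1.88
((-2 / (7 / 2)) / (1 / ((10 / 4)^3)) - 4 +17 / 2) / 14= -31 / 98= -0.32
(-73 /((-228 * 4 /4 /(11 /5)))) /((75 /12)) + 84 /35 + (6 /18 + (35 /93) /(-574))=17178267 /6037250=2.85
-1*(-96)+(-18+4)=82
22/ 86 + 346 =14889/ 43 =346.26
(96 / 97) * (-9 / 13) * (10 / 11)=-8640 / 13871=-0.62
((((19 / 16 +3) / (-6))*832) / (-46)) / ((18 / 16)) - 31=-12283 / 621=-19.78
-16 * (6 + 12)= -288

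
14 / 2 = 7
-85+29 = -56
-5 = -5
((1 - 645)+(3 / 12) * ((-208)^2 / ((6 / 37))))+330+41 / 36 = 2389889 / 36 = 66385.81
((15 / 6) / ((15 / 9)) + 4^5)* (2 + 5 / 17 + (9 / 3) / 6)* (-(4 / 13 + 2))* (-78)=8768025 / 17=515766.18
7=7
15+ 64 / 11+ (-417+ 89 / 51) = -221279 / 561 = -394.44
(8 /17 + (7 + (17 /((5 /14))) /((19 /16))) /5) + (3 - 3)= 79841 /8075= 9.89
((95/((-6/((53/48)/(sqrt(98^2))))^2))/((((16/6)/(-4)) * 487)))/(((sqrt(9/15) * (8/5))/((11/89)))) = -14677025 * sqrt(15)/552428501925888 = -0.00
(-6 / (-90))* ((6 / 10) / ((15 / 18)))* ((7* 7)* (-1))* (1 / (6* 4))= -0.10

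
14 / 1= 14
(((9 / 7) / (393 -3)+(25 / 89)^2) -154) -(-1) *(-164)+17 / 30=-3431252807 / 10812165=-317.35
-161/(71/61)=-9821/71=-138.32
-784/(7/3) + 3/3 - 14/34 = -5702/17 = -335.41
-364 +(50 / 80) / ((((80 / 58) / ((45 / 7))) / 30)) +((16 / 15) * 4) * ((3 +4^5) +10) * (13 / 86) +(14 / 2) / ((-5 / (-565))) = 170950643 / 144480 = 1183.21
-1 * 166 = -166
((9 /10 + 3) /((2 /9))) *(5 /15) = 117 /20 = 5.85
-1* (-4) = 4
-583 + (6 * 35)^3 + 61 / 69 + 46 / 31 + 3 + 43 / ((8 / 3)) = 158464623491 / 17112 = 9260438.49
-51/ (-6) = 17/ 2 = 8.50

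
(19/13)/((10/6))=57/65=0.88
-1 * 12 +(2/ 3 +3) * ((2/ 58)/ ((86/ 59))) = -89135/ 7482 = -11.91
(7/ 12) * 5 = 35/ 12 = 2.92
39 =39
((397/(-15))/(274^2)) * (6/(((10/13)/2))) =-5161/938450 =-0.01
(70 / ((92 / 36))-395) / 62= -8455 / 1426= -5.93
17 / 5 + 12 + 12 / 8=169 / 10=16.90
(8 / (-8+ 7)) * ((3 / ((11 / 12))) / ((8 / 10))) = -360 / 11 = -32.73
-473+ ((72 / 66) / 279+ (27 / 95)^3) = -414842192416 / 877094625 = -472.97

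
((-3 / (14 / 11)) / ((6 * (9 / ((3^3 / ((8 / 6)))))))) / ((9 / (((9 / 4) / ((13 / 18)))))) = -0.31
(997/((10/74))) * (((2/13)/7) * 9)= 664002/455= 1459.35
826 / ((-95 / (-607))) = 501382 / 95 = 5277.71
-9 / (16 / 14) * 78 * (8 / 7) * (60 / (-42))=7020 / 7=1002.86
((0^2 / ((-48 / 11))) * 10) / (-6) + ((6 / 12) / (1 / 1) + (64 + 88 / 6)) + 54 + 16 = 895 / 6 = 149.17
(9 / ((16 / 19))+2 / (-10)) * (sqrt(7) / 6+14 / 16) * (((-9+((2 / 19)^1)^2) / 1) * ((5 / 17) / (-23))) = 2722555 * sqrt(7) / 13550496+19057885 / 18067328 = 1.59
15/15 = 1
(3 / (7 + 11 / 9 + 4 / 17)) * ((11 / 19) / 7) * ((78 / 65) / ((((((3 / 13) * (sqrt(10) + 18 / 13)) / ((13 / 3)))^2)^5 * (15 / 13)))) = 2727527231269694296207444418985332856338716483099907 / 10336194540852100692582782562125521856738400 - 182057140237572687114187148638528464726833117829547 * sqrt(10) / 2182085514179887923989698540893165725311440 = 44029.87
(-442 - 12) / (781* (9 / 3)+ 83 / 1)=-227 / 1213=-0.19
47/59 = 0.80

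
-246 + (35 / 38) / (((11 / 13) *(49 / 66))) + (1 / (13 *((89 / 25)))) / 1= -37625786 / 153881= -244.51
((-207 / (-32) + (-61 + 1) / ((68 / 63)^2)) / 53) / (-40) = 416457 / 19605760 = 0.02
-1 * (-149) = 149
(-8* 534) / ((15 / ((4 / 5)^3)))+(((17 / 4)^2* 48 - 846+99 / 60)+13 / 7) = -2122933 / 17500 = -121.31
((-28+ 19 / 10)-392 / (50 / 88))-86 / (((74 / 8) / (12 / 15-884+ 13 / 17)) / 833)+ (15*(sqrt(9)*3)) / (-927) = 1302111066399 / 190550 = 6833435.14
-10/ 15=-2/ 3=-0.67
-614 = -614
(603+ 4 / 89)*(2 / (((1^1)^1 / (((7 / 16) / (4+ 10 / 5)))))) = 87.94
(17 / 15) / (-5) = -17 / 75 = -0.23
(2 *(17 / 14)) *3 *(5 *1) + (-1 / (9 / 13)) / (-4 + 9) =11384 / 315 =36.14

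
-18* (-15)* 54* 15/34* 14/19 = 1530900/323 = 4739.63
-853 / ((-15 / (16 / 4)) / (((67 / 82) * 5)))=929.28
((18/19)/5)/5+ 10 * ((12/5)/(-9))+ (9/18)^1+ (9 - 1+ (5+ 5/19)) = 31733/2850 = 11.13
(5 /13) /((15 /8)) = 8 /39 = 0.21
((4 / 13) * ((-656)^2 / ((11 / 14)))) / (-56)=-430336 / 143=-3009.34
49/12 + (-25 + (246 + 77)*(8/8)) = 3625/12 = 302.08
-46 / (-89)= 46 / 89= 0.52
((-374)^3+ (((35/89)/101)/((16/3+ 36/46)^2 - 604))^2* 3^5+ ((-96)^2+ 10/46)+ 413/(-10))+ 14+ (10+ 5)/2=-52304427.58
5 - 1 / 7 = 34 / 7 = 4.86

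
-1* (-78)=78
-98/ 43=-2.28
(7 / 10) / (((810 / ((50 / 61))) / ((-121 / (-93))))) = 847 / 919026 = 0.00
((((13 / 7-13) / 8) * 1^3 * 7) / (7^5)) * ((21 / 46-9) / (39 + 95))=15327 / 414393392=0.00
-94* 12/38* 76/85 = -2256/85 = -26.54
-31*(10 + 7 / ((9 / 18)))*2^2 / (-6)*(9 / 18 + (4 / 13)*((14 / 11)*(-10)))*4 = -969184 / 143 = -6777.51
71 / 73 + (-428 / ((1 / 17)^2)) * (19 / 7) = -171560307 / 511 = -335734.46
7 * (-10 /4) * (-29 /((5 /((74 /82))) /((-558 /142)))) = -2095569 /5822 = -359.94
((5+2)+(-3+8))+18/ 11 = 150/ 11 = 13.64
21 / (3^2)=7 / 3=2.33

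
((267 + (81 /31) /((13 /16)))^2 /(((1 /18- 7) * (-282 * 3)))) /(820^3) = 11858556609 /526089362383000000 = 0.00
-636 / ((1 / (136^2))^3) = -4024302012727296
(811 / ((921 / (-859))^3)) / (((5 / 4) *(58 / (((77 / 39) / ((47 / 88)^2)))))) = -613036609815650944 / 9759042643666095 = -62.82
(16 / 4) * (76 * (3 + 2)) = 1520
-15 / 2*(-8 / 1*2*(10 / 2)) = 600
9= 9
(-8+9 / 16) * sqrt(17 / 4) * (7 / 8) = -833 * sqrt(17) / 256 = -13.42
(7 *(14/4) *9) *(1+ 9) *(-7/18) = -1715/2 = -857.50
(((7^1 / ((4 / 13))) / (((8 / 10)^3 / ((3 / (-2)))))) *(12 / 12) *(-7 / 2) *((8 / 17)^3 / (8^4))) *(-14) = -1672125 / 20123648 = -0.08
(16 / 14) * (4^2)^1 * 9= 1152 / 7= 164.57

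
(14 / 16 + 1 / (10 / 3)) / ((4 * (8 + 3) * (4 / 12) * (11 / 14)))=987 / 9680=0.10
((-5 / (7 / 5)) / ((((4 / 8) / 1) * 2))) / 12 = -25 / 84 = -0.30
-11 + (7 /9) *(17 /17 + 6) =-5.56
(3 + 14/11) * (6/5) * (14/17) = 3948/935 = 4.22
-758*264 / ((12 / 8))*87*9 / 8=-13057308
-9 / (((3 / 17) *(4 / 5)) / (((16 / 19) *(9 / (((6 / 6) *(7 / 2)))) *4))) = -552.18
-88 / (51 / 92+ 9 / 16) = -78.79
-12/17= -0.71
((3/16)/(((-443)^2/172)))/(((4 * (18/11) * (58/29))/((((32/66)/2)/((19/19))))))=43/14129928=0.00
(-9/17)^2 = 81/289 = 0.28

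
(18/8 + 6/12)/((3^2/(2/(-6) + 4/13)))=-11/1404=-0.01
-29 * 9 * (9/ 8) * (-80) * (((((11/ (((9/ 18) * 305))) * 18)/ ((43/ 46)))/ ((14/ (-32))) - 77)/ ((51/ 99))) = -1141118609994/ 312137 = -3655826.16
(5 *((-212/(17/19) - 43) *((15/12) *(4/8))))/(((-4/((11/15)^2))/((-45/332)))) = -2879195/180608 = -15.94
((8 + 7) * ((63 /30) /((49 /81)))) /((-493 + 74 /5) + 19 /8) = -14580 /133231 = -0.11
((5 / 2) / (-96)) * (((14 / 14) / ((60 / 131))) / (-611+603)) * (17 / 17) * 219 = 9563 / 6144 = 1.56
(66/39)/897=22/11661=0.00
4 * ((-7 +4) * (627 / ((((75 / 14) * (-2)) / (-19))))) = -333564 / 25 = -13342.56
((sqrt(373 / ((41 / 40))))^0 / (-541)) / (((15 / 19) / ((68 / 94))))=-646 / 381405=-0.00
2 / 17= 0.12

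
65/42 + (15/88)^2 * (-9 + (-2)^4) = 284755/162624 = 1.75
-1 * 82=-82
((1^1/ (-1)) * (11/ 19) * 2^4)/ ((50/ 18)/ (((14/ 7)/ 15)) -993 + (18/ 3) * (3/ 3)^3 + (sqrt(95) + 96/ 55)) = 19166400 * sqrt(95)/ 1924290466039 + 18484482720/ 1924290466039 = 0.01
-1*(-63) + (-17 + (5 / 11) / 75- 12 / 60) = 7558 / 165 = 45.81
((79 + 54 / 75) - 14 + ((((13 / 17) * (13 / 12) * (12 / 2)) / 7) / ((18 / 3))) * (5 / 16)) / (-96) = -37560389 / 54835200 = -0.68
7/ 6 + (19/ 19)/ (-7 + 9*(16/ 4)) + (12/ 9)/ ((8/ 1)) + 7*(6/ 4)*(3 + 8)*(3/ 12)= 21049/ 696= 30.24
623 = 623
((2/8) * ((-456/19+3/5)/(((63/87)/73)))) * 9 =-743067/140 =-5307.62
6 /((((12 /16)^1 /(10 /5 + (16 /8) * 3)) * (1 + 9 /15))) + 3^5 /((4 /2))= 323 /2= 161.50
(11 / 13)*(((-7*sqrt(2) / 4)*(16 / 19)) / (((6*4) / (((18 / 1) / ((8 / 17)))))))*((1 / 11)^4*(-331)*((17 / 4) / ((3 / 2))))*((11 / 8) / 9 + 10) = 489487103*sqrt(2) / 378728064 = 1.83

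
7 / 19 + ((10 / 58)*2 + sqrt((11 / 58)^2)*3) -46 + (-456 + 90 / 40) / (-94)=-8264387 / 207176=-39.89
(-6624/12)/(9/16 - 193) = 2.87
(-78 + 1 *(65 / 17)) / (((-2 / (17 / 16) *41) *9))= 1261 / 11808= 0.11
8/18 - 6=-50/9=-5.56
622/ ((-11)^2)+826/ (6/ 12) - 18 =198336/ 121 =1639.14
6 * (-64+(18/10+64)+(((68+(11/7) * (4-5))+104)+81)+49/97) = 5168556/3395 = 1522.40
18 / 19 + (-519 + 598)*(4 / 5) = 6094 / 95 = 64.15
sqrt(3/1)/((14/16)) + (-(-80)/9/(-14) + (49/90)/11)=-4057/6930 + 8 * sqrt(3)/7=1.39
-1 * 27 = -27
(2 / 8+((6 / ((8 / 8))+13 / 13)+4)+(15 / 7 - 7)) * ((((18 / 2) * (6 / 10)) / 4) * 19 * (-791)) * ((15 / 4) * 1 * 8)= -3891169.12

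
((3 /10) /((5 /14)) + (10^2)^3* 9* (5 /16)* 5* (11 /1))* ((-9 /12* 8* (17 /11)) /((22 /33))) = -591679690713 /275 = -2151562511.68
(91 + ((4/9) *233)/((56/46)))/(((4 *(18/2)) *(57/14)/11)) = 61006/4617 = 13.21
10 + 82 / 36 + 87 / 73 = 17699 / 1314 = 13.47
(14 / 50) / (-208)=-7 / 5200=-0.00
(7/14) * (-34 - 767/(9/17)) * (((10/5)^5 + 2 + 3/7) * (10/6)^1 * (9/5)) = -3216145/42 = -76574.88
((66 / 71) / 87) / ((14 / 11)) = 121 / 14413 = 0.01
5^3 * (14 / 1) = 1750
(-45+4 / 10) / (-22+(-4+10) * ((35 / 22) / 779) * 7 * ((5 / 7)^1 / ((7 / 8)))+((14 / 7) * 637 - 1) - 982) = -1910887 / 11528305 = -0.17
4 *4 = 16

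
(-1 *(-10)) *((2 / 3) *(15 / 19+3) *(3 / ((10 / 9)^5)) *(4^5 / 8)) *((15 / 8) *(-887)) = -22626632016 / 2375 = -9527002.95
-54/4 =-27/2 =-13.50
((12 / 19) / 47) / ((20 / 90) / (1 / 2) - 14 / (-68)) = 3672 / 177707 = 0.02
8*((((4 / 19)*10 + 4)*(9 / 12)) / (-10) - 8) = -6428 / 95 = -67.66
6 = 6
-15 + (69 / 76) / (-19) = -15.05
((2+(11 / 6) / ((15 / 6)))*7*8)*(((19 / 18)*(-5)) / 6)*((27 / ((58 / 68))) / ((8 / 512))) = -23731456 / 87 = -272775.36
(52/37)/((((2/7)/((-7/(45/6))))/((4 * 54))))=-183456/185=-991.65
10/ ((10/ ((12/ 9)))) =4/ 3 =1.33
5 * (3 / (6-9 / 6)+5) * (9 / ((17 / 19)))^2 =48735 / 17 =2866.76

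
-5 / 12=-0.42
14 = 14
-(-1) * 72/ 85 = 72/ 85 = 0.85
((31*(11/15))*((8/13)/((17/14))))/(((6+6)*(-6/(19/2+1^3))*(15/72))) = -133672/16575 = -8.06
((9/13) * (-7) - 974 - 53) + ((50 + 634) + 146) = -201.85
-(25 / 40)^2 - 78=-5017 / 64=-78.39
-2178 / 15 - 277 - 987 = -1409.20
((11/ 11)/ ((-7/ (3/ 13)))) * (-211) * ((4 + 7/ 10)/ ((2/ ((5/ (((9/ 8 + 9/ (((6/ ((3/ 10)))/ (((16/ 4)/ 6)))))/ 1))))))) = 99170/ 1729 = 57.36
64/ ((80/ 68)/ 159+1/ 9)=540.04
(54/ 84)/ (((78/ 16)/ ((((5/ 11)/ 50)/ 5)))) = 6/ 25025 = 0.00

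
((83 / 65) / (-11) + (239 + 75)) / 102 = 74809 / 24310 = 3.08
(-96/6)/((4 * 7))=-4/7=-0.57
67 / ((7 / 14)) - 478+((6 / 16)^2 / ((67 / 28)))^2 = -344.00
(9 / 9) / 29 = 0.03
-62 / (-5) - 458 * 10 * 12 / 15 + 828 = -14118 / 5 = -2823.60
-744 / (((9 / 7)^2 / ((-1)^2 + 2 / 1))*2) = -6076 / 9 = -675.11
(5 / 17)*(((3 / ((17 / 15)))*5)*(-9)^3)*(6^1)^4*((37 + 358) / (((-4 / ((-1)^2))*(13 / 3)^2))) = 944636377500 / 48841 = 19341053.16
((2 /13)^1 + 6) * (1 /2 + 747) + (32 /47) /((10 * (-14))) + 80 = 4680.00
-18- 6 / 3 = -20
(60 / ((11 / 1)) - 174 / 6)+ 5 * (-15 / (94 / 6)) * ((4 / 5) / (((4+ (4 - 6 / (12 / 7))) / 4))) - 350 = -194883 / 517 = -376.95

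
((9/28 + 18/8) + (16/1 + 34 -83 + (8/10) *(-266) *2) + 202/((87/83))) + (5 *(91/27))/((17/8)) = -118980341/465885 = -255.39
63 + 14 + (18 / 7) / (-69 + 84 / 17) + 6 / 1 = 70267 / 847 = 82.96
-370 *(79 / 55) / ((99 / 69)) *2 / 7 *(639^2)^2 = -14945099838249852 / 847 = -17644745971959.68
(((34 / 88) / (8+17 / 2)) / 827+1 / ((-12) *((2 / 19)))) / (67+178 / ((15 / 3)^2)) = -15843375 / 1483393208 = -0.01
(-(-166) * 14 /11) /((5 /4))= 9296 /55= 169.02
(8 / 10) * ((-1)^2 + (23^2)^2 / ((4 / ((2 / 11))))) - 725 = 9451.84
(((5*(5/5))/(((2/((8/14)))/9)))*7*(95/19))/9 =50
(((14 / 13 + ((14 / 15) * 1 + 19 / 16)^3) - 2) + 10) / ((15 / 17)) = 56874706609 / 2695680000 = 21.10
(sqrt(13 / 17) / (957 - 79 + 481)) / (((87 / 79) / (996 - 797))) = 15721 * sqrt(221) / 2009961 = 0.12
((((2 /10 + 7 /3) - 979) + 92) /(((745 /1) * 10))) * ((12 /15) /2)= -13267 /279375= -0.05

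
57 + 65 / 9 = 578 / 9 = 64.22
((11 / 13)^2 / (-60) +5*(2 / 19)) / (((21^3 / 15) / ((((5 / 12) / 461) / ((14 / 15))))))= 2477525 / 3070768899744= 0.00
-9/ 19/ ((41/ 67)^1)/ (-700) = 603/ 545300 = 0.00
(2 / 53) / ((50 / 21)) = 21 / 1325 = 0.02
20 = 20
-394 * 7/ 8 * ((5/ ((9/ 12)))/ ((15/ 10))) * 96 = -441280/ 3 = -147093.33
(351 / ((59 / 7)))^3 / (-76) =-14832537993 / 15608804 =-950.27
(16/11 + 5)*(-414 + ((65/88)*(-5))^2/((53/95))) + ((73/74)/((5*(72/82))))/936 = -552846679255279/219874065840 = -2514.38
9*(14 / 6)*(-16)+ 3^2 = -327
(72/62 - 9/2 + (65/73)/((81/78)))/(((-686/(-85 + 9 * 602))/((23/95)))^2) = -8.79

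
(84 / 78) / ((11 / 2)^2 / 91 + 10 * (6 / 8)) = 392 / 2851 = 0.14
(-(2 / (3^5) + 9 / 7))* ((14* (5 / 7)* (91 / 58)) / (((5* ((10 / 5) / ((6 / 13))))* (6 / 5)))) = -11005 / 14094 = -0.78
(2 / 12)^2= 1 / 36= 0.03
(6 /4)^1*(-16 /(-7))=24 /7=3.43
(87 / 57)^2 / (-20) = -841 / 7220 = -0.12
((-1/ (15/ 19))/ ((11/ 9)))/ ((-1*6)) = 19/ 110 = 0.17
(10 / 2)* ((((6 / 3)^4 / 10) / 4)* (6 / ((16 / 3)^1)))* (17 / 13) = 153 / 52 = 2.94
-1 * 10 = -10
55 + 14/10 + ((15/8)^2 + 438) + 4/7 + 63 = 1257731/2240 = 561.49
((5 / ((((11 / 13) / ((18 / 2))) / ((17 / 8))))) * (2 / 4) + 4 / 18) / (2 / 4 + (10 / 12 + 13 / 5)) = 7615 / 528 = 14.42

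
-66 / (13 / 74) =-4884 / 13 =-375.69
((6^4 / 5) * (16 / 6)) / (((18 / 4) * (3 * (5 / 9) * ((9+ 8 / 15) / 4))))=27648 / 715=38.67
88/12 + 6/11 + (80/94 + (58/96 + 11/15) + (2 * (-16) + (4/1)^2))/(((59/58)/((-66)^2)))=-54113876263/915090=-59135.03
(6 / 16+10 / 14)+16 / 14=125 / 56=2.23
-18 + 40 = 22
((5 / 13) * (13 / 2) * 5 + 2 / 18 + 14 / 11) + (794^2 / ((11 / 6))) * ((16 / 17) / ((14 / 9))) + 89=4904694485 / 23562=208161.21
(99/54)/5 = 11/30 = 0.37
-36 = -36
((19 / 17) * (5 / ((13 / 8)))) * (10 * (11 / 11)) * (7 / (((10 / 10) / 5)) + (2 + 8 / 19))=284400 / 221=1286.88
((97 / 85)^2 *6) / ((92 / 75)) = 84681 / 13294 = 6.37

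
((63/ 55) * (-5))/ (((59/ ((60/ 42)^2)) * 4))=-225/ 4543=-0.05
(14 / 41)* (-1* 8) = -2.73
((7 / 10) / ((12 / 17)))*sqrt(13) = 3.58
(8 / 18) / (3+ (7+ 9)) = 4 / 171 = 0.02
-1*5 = -5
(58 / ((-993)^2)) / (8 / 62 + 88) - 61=-82163518075 / 1346942934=-61.00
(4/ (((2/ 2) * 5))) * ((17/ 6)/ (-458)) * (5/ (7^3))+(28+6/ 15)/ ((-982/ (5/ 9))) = -5601878/ 347099193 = -0.02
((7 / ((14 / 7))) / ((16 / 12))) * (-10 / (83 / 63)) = -6615 / 332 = -19.92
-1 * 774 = -774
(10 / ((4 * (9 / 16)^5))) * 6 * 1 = 266.37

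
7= 7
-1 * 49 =-49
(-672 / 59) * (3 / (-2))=1008 / 59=17.08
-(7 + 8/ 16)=-15/ 2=-7.50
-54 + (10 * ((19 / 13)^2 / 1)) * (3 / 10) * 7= -1545 / 169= -9.14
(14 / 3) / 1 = 14 / 3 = 4.67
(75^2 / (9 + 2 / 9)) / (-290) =-10125 / 4814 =-2.10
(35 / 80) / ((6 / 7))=49 / 96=0.51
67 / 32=2.09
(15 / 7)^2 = 225 / 49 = 4.59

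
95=95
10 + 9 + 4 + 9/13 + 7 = 399/13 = 30.69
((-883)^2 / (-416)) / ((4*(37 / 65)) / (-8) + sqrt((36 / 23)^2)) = -1463.57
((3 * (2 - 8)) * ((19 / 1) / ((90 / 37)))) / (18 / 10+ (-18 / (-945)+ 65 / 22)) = -324786 / 11027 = -29.45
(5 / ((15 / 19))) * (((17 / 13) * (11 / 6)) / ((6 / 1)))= 3553 / 1404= 2.53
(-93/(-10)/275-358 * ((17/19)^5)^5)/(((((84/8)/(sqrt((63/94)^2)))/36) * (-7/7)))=306316434961331693589911505971734625022/6015068533853549786303396064377247875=50.92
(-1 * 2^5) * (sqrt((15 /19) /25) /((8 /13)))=-52 * sqrt(285) /95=-9.24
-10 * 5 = -50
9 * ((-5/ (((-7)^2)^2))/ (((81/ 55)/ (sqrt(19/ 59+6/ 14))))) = -0.01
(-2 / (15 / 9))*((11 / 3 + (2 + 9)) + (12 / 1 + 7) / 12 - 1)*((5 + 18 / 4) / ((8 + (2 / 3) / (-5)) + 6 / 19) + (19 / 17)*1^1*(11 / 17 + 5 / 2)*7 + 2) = -6852877677 / 13478960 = -508.41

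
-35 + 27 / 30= -341 / 10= -34.10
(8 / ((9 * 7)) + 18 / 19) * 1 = 1.07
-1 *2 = -2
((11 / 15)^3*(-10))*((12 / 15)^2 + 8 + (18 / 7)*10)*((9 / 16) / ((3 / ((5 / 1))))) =-222277 / 1750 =-127.02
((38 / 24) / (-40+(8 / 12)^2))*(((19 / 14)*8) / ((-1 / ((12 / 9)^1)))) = 361 / 623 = 0.58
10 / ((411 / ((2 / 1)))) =20 / 411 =0.05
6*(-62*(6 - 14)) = 2976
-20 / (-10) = 2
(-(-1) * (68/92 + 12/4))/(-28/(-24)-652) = -516/89815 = -0.01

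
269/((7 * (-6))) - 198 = -8585/42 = -204.40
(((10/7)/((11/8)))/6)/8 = 5/231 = 0.02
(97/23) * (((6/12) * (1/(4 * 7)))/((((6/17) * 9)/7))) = 0.17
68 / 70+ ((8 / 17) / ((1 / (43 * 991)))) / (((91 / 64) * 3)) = 109111822 / 23205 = 4702.08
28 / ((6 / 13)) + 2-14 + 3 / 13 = 1907 / 39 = 48.90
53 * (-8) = -424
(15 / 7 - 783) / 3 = -1822 / 7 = -260.29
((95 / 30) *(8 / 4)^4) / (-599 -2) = -152 / 1803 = -0.08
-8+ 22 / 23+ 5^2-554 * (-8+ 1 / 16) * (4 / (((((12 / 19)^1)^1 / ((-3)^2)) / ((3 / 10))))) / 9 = 15406263 / 1840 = 8372.97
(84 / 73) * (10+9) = 1596 / 73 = 21.86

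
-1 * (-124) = 124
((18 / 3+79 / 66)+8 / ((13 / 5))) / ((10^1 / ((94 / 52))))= 82861 / 44616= 1.86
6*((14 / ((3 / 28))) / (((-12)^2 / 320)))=1742.22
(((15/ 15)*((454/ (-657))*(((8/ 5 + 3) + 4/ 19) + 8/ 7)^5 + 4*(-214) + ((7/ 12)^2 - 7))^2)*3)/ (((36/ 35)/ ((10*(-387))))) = -410492831748.01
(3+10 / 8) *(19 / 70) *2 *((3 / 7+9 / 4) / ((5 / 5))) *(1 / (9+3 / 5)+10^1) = 783275 / 12544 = 62.44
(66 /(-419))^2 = 4356 /175561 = 0.02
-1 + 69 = 68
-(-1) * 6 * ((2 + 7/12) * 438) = 6789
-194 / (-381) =194 / 381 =0.51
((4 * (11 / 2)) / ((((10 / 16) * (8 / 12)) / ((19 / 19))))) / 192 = 11 / 40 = 0.28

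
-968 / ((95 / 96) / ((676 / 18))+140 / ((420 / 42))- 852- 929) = 0.55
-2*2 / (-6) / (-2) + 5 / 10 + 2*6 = 73 / 6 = 12.17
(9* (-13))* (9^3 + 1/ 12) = -341211/ 4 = -85302.75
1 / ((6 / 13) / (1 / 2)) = 13 / 12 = 1.08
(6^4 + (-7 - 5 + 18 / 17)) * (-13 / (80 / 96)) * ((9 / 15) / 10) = -2555982 / 2125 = -1202.82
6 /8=3 /4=0.75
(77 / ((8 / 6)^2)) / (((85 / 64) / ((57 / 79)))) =158004 / 6715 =23.53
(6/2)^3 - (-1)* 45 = 72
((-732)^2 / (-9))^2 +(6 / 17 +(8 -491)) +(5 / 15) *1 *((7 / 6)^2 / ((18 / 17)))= 3544534813.78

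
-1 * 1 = -1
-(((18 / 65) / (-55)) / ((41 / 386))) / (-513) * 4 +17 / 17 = 8351687 / 8354775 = 1.00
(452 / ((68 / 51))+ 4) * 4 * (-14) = -19208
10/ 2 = 5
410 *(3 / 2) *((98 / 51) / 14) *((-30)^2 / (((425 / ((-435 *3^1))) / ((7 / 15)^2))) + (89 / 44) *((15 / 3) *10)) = -42264.88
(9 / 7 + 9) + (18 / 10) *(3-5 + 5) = 549 / 35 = 15.69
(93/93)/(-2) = -1/2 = -0.50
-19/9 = -2.11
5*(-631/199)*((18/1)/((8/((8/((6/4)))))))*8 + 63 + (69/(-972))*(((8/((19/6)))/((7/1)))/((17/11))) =-17724770509/12148353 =-1459.03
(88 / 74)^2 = 1936 / 1369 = 1.41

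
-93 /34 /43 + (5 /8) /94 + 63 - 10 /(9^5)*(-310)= 2044831570807 /32459943888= 63.00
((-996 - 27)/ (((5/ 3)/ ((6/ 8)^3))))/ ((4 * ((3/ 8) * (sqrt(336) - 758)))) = 27621 * sqrt(21)/ 22969120+10468359/ 45938240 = 0.23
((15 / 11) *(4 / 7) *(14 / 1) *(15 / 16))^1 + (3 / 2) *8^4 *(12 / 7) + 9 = 1624977 / 154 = 10551.80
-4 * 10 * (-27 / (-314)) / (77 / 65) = -2.90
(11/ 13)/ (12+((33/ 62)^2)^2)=162539696/ 2320525389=0.07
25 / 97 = 0.26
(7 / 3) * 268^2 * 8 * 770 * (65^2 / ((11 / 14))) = 16653687232000 / 3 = 5551229077333.33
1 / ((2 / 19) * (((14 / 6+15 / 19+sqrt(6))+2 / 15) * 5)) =251256 / 186917 - 308655 * sqrt(6) / 747668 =0.33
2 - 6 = -4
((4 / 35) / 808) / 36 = 1 / 254520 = 0.00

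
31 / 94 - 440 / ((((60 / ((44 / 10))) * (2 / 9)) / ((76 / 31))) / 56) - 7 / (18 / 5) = -1307114953 / 65565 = -19936.17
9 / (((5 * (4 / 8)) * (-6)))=-3 / 5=-0.60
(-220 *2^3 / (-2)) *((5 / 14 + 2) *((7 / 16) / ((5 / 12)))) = 2178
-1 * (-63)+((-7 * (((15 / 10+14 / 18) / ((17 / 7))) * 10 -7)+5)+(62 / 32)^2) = 2158169 / 39168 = 55.10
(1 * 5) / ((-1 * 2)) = -2.50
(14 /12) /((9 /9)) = 7 /6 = 1.17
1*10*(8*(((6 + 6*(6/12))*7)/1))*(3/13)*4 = 60480/13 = 4652.31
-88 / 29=-3.03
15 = 15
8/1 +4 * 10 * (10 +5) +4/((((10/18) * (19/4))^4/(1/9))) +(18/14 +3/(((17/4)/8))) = 5960401218649/9692624375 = 614.94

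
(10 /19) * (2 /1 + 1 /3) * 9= 210 /19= 11.05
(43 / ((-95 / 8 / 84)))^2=92518.43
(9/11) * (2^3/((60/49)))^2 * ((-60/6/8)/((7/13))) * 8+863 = 11793/55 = 214.42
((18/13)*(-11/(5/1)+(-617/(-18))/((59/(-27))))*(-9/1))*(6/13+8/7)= 124799778/348985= 357.61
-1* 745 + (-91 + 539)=-297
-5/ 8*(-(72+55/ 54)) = 19715/ 432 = 45.64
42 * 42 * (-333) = -587412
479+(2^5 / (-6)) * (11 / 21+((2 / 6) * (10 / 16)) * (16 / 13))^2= 11819141 / 24843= 475.75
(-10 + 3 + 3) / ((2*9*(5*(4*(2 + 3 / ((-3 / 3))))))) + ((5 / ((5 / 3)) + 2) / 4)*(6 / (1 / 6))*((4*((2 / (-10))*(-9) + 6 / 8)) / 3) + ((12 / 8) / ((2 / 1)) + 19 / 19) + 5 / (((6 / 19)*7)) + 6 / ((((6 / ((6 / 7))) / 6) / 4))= 31967 / 180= 177.59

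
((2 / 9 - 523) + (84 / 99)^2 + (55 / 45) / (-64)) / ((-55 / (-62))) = -225597385 / 383328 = -588.52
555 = 555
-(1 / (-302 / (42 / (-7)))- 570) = 86067 / 151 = 569.98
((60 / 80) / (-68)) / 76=-3 / 20672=-0.00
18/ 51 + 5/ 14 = 169/ 238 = 0.71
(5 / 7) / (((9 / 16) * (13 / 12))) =320 / 273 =1.17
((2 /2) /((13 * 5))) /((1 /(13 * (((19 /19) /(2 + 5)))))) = 1 /35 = 0.03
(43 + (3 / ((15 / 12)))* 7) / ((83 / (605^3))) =13242418475 / 83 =159547210.54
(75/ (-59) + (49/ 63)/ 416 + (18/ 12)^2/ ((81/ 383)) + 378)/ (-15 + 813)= 85568389/ 176275008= 0.49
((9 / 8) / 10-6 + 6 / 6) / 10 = -391 / 800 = -0.49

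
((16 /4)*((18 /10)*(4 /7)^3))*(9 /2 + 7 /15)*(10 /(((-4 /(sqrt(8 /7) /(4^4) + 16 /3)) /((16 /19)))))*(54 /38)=-106.55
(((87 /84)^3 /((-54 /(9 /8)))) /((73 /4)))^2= 594823321 /369791053922304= 0.00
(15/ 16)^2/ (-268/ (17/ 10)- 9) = -3825/ 725248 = -0.01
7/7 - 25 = -24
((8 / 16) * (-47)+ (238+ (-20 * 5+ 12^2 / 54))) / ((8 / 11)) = 7733 / 48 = 161.10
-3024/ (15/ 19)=-19152/ 5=-3830.40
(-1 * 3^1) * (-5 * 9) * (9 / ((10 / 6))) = 729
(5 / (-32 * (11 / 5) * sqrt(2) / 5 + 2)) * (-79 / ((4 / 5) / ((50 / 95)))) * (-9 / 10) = -9776250 * sqrt(2) / 1165213- 11109375 / 9321704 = -13.06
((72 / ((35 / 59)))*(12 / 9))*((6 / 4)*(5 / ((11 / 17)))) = 144432 / 77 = 1875.74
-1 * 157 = -157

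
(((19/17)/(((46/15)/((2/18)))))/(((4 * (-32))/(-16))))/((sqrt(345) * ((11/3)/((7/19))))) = 7 * sqrt(345)/4748304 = 0.00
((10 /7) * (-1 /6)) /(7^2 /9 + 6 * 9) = -3 /749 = -0.00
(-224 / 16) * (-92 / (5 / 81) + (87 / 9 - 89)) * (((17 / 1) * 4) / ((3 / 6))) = 44831584 / 15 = 2988772.27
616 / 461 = 1.34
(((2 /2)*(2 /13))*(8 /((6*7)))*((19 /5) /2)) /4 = 19 /1365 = 0.01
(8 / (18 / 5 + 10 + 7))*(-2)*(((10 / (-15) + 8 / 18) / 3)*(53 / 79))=8480 / 219699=0.04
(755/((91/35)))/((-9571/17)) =-0.52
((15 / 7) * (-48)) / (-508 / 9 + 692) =-162 / 1001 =-0.16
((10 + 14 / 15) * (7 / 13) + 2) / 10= 769 / 975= 0.79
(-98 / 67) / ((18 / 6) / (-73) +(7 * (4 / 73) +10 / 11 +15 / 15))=-39347 / 60568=-0.65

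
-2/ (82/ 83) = -83/ 41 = -2.02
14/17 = 0.82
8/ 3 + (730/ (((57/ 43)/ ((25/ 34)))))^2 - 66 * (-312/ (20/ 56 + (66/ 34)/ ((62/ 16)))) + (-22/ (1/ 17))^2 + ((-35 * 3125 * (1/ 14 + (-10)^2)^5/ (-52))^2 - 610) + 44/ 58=94318289945474703765712570470533999343295455717083/ 211673005957252741644288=445584875213243938841454400.00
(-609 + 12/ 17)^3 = -1105828081821/ 4913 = -225082043.93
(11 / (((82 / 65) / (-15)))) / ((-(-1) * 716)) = -10725 / 58712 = -0.18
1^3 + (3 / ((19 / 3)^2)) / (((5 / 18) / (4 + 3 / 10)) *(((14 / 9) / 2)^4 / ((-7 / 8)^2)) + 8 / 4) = 1930093543 / 1861537654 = 1.04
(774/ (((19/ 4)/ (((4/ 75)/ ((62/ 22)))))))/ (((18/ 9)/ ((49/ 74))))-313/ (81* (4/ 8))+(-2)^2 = -119481062/ 44130825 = -2.71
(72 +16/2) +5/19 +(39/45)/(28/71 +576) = 72011849/897180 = 80.26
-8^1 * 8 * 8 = -512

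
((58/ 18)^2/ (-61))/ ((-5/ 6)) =1682/ 8235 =0.20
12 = 12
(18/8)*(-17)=-153/4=-38.25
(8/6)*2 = 8/3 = 2.67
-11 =-11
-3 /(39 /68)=-68 /13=-5.23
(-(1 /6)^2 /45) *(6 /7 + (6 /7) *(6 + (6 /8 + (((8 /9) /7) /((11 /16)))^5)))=-990991453448191 /241667341302279816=-0.00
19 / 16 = 1.19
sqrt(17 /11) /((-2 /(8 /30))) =-0.17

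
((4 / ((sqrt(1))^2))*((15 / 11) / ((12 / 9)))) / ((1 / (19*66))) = 5130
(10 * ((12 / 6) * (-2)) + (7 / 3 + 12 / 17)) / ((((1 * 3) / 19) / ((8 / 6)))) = -143260 / 459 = -312.11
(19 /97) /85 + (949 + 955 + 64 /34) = 15714019 /8245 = 1905.88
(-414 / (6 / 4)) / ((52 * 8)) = -69 / 104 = -0.66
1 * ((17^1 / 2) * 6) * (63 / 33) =1071 / 11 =97.36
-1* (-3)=3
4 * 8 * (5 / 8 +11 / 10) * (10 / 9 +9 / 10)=8326 / 75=111.01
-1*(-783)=783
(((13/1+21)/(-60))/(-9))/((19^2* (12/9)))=17/129960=0.00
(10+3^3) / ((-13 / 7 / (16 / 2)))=-2072 / 13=-159.38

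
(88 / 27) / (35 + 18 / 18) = 22 / 243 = 0.09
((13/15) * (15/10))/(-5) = -13/50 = -0.26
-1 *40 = -40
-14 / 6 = -7 / 3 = -2.33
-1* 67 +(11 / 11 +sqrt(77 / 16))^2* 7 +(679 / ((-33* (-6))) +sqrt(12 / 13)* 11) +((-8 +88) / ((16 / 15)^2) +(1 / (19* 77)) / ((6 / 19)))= 22* sqrt(39) / 13 +7* sqrt(77) / 2 +32870 / 693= 88.71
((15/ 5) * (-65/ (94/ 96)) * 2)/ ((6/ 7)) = -21840/ 47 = -464.68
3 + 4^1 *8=35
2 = 2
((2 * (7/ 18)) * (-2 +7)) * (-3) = -35/ 3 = -11.67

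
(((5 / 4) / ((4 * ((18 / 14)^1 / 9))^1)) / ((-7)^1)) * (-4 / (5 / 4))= 1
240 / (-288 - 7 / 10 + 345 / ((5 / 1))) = -2400 / 2197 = -1.09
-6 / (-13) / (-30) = -1 / 65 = -0.02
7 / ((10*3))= 7 / 30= 0.23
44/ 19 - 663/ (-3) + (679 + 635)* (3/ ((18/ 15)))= 66658/ 19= 3508.32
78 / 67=1.16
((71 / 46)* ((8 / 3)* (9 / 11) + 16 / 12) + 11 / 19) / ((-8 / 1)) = -86591 / 115368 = -0.75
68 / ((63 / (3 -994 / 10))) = -32776 / 315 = -104.05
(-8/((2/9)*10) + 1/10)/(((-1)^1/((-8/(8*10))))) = -7/20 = -0.35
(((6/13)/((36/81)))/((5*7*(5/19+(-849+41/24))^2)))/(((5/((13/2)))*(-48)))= -29241/26107410004375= -0.00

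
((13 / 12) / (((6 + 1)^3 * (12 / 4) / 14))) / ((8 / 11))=143 / 7056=0.02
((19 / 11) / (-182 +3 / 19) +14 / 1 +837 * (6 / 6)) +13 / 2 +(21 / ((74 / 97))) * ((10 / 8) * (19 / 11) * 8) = 340797201 / 255670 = 1332.96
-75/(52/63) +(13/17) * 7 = -75593/884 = -85.51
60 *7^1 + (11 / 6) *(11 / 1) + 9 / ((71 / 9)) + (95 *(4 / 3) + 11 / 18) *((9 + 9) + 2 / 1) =3817211 / 1278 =2986.86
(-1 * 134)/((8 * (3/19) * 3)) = -1273/36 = -35.36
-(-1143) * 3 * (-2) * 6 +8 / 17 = -699508 / 17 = -41147.53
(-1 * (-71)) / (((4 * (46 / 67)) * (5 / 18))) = 42813 / 460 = 93.07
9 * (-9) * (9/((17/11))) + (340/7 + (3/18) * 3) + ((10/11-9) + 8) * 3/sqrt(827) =-100587/238-3 * sqrt(827)/9097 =-422.64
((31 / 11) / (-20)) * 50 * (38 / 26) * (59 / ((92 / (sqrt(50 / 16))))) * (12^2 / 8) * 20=-4202.53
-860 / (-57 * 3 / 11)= 9460 / 171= 55.32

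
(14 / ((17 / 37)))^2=928.46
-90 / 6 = -15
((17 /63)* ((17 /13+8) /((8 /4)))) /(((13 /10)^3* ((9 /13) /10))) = 8.26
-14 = -14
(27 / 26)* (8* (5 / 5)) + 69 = 1005 / 13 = 77.31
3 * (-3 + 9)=18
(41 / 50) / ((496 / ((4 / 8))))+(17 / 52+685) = 441899333 / 644800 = 685.33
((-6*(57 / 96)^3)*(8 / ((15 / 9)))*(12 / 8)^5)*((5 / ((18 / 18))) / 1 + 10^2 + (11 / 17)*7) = -13965589323 / 2785280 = -5014.07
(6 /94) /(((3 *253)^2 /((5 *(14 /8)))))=0.00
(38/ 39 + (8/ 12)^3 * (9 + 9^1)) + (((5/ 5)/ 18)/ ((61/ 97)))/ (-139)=12513743/ 1984086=6.31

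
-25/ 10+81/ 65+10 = 8.75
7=7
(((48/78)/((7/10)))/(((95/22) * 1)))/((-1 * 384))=-11/20748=-0.00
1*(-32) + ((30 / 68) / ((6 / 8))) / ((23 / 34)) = -716 / 23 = -31.13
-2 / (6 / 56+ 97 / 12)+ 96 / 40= 927 / 430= 2.16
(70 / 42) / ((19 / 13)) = 65 / 57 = 1.14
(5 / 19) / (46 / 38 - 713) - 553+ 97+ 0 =-6166949 / 13524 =-456.00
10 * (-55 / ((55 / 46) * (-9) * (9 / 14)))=6440 / 81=79.51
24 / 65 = 0.37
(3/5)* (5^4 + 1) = 1878/5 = 375.60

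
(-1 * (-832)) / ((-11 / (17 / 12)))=-3536 / 33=-107.15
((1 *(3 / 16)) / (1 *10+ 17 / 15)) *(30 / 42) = 225 / 18704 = 0.01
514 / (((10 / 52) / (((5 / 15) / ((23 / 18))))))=80184 / 115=697.25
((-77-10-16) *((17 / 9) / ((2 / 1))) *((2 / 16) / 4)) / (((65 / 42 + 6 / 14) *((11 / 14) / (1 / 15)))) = -85799 / 657360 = -0.13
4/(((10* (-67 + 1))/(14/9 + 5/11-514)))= 50687/16335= 3.10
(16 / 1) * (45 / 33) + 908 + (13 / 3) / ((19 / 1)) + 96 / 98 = 28603907 / 30723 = 931.03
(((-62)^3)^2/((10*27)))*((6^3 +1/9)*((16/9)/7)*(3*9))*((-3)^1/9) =-176762333137408/1701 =-103916715542.27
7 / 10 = 0.70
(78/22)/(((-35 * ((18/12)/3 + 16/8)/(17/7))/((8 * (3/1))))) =-31824/13475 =-2.36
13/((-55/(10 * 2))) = -52/11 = -4.73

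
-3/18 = -1/6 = -0.17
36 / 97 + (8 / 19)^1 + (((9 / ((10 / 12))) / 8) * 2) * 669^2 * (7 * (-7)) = -1091283048529 / 18430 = -59212319.51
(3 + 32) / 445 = 7 / 89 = 0.08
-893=-893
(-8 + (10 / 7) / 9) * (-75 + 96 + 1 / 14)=-72865 / 441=-165.23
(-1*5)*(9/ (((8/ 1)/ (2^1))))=-45/ 4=-11.25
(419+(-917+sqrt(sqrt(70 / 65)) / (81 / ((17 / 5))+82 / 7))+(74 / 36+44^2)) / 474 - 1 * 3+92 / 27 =119 * 13^(3 / 4) * 14^(1 / 4) / 26059098+9799 / 2844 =3.45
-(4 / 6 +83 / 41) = -331 / 123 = -2.69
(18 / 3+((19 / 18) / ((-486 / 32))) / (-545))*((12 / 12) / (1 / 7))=50061494 / 1191915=42.00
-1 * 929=-929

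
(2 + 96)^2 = 9604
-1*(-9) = 9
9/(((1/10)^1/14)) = 1260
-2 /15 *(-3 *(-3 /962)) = -3 /2405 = -0.00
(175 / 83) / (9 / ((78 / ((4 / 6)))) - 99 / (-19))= 0.40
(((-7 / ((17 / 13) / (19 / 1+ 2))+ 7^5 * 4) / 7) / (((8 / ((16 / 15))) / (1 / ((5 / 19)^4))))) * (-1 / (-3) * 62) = 526793450596 / 95625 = 5508951.12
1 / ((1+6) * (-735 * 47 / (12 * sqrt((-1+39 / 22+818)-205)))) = -2 * sqrt(297066) / 886655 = -0.00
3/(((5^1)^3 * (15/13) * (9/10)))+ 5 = 5.02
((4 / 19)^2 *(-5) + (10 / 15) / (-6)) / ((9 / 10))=-10810 / 29241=-0.37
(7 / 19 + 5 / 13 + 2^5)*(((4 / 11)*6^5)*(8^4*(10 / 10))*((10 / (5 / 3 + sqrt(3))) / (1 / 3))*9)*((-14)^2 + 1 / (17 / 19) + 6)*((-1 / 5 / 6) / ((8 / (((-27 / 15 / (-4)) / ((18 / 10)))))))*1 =7507149863731200 / 46189 - 4504289918238720*sqrt(3) / 46189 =-6376174558.41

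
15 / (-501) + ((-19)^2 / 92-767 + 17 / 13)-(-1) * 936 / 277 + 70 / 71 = -2975296123563 / 3928129244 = -757.43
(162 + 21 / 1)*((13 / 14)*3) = 7137 / 14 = 509.79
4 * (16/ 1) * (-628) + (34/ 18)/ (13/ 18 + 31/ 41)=-43848078/ 1091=-40190.72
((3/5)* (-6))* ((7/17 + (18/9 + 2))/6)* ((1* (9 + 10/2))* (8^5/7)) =-2949120/17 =-173477.65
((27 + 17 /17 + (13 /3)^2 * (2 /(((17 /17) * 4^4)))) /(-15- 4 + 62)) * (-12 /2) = -32425 /8256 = -3.93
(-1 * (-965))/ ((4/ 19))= 18335/ 4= 4583.75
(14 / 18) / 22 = 7 / 198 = 0.04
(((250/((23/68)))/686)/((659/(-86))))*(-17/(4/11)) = 34174250/5198851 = 6.57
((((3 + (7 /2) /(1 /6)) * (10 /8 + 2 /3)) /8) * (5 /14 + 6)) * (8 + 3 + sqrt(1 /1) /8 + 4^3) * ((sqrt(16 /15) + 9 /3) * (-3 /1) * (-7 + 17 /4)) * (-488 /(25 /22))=-81724077963 /2800 - 9080453107 * sqrt(15) /3500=-39235297.46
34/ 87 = 0.39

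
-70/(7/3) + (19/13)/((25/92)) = -8002/325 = -24.62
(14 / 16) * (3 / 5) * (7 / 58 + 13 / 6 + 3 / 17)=6377 / 4930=1.29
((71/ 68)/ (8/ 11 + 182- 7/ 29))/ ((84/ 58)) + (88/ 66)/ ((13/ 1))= 230213777/ 2161332264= 0.11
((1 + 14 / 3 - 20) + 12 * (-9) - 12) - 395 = -1588 / 3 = -529.33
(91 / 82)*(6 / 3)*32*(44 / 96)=32.55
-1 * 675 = -675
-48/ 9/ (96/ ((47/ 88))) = -47/ 1584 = -0.03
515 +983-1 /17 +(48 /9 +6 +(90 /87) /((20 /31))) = 4469177 /2958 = 1510.88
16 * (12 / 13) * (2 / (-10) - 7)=-6912 / 65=-106.34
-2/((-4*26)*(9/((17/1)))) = 17/468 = 0.04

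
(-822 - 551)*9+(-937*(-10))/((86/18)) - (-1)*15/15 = -446978/43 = -10394.84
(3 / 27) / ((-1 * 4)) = -1 / 36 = -0.03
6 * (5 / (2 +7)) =10 / 3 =3.33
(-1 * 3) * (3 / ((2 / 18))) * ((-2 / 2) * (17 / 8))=172.12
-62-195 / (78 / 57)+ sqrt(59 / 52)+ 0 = -409 / 2+ sqrt(767) / 26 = -203.43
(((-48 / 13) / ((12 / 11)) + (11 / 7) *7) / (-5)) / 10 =-99 / 650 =-0.15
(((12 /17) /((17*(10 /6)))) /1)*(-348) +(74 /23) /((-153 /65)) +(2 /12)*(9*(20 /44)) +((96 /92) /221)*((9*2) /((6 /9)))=-789380491 /85546890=-9.23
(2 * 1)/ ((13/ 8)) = 16/ 13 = 1.23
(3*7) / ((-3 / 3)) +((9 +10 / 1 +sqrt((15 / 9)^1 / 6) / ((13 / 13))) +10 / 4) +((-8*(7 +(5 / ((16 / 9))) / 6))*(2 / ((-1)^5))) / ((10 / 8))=sqrt(10) / 6 +961 / 10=96.63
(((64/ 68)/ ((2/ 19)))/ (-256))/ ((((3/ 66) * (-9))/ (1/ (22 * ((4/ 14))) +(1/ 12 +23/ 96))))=9671/ 235008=0.04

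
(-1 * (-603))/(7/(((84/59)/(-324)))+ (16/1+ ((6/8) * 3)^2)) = -9648/25151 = -0.38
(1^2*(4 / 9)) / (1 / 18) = 8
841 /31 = 27.13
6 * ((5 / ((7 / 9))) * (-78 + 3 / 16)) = -168075 / 56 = -3001.34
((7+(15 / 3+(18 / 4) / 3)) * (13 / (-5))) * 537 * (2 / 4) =-188487 / 20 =-9424.35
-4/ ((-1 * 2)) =2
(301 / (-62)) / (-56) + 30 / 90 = 625 / 1488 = 0.42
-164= -164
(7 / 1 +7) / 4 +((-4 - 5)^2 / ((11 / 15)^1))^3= 3587236067 / 2662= 1347571.78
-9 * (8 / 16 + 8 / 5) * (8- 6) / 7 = -27 / 5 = -5.40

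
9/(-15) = -3/5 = -0.60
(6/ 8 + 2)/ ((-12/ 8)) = -11/ 6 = -1.83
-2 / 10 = -0.20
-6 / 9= -2 / 3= -0.67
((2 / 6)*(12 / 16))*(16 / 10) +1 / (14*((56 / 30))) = 859 / 1960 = 0.44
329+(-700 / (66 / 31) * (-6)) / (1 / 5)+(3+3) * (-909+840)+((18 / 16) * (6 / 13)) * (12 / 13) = 18179376 / 1859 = 9779.12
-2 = -2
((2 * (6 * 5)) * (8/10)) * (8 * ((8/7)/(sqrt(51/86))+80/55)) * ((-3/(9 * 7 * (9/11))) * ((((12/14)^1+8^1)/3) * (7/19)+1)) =-11264 * sqrt(4386)/10773 - 34816/513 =-137.11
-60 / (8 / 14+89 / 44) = -18480 / 799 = -23.13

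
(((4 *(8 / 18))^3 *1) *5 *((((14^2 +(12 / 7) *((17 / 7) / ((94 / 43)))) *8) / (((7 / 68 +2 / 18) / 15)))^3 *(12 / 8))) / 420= 26338381129872898163315048448000 / 192217861336616899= 137023588477807.70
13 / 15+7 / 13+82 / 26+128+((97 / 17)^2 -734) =-32059454 / 56355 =-568.88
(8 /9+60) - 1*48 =116 /9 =12.89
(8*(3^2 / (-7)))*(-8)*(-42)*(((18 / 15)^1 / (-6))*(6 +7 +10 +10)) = 114048 / 5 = 22809.60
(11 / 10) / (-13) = -11 / 130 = -0.08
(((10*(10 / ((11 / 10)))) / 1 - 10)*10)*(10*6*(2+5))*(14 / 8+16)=66349500 / 11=6031772.73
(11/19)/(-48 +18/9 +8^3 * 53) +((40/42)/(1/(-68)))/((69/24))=-266668547/11838330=-22.53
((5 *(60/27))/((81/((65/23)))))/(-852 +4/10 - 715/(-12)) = -130000/265594869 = -0.00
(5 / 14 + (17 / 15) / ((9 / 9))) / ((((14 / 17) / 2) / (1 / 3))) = 5321 / 4410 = 1.21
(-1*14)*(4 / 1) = -56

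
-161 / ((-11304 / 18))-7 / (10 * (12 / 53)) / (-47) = 285257 / 885480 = 0.32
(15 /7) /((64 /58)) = 435 /224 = 1.94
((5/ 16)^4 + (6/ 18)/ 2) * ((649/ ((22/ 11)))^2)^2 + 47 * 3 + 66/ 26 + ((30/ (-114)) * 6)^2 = 28843294727080524527/ 14762901504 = 1953768689.66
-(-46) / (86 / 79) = 1817 / 43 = 42.26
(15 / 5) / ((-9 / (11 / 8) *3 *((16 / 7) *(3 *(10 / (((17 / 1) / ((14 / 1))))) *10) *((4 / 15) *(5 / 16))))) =-187 / 57600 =-0.00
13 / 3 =4.33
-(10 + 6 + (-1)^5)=-15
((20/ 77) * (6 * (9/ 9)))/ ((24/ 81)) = 405/ 77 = 5.26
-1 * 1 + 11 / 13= -2 / 13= -0.15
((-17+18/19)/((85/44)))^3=-19335149504/33698267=-573.77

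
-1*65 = -65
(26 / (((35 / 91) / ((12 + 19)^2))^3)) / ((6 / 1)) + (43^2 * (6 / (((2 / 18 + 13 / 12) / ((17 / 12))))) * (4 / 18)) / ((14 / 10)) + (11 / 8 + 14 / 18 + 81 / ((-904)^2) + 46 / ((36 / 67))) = 435010502105639885851 / 6435576000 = 67594649197.78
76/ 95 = 4/ 5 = 0.80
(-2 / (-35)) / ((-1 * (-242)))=0.00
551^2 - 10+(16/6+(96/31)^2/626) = 273956563157/902379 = 303593.68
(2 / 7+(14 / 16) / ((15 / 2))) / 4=169 / 1680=0.10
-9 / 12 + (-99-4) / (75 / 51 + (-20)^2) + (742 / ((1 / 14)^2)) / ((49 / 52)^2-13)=-3578857953043 / 298034100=-12008.22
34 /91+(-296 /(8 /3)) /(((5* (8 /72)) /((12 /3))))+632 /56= -358331 /455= -787.54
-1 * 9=-9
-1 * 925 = -925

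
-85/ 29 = -2.93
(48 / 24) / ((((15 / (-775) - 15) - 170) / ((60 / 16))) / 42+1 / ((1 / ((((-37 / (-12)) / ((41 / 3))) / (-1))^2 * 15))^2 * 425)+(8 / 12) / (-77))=-1.69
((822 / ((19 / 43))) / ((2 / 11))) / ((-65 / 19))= -194403 / 65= -2990.82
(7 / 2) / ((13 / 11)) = 77 / 26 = 2.96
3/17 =0.18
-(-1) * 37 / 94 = 37 / 94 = 0.39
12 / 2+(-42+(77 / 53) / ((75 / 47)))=-139481 / 3975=-35.09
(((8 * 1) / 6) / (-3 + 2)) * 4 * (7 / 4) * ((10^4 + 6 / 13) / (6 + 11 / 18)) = -3120144 / 221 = -14118.30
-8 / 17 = -0.47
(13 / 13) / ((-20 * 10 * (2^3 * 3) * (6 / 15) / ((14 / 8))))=-7 / 7680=-0.00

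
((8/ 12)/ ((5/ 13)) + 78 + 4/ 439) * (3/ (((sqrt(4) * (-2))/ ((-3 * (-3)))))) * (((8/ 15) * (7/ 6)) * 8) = -29405824/ 10975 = -2679.35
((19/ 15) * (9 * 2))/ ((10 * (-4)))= -0.57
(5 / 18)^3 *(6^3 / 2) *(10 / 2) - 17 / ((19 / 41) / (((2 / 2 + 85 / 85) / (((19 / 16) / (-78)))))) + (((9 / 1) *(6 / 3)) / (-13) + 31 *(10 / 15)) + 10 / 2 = 1230364555 / 253422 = 4855.00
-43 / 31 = -1.39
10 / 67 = 0.15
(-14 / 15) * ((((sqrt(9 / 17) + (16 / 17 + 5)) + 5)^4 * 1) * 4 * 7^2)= -1123819608744 / 417605 -70941334464 * sqrt(17) / 417605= -3391526.02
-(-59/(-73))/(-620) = 59/45260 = 0.00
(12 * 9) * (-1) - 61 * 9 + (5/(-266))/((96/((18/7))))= -19573359/29792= -657.00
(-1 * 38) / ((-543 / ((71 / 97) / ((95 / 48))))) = 2272 / 87785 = 0.03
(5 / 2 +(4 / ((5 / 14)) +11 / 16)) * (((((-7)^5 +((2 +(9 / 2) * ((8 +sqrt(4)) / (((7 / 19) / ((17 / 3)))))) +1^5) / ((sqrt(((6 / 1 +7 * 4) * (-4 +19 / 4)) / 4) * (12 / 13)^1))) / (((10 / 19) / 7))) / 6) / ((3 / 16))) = -2808008.15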